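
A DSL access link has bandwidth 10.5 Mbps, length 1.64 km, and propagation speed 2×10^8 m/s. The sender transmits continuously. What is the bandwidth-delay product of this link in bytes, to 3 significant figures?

Propagation delay = 1640 / 200000000 = 8.2e-06 s.
BDP = R × t_prop = 10500000 × 8.2e-06 = 86.1 bits.
In bytes: 86.1/8 = 10.8 bytes.

10.8 bytes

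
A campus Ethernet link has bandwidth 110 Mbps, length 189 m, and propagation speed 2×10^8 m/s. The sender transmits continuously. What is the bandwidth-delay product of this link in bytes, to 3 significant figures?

Propagation delay = 189 / 200000000 = 9.45e-07 s.
BDP = R × t_prop = 110000000 × 9.45e-07 = 103.95 bits.
In bytes: 103.95/8 = 13.0 bytes.

13.0 bytes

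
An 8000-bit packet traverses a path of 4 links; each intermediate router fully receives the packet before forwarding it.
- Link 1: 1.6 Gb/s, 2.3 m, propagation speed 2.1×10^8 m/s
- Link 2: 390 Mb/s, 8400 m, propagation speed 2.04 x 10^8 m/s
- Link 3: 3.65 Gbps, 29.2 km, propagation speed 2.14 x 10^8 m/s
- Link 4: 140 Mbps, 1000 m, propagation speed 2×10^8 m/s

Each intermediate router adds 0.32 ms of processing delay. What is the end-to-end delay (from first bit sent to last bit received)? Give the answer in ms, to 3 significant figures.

Transmission delays (L/R per hop): 0.005, 0.0205128, 0.00219178, 0.0571429 ms; sum = 0.0848475 ms.
Propagation delays (d/s per hop): 1.09524e-05, 0.0411765, 0.136449, 0.005 ms; sum = 0.182636 ms.
Processing at 3 router(s): 3 × 0.32 ms = 0.96 ms.
End-to-end = 1.23 ms.

1.23 ms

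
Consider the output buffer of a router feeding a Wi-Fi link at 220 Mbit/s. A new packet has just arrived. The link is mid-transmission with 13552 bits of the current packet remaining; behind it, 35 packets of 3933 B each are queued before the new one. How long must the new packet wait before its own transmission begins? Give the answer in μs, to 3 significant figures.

5070 μs

Each queued packet: L/R = 31464/220000000 = 143.018 μs.
35 queued → 5005.64 μs.
Plus remaining 13552 bits of current packet: 61.6 μs.
Queuing delay = 5070 μs.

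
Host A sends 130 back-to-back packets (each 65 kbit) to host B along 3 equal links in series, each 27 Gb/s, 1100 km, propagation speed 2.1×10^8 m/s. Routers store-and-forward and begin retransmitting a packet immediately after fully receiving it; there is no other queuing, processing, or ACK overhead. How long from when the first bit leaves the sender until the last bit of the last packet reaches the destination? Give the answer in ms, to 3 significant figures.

Per-hop transmission t_tx = L/R = 65000/27000000000 = 0.00240741 ms.
Per-hop propagation t_prop = 1100000/210000000 = 5.2381 ms.
Pipeline fill: first packet needs 3·t_tx to clear all hops; remaining 129 packets each add one t_tx.
Total = (3+130-1)·t_tx + 3·t_prop = 132·0.00240741 + 3·5.2381 = 16.0 ms.

16.0 ms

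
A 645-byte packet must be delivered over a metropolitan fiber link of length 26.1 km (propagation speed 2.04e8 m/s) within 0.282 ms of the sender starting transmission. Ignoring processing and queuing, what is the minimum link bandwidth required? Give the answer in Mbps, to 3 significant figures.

L = 5160 bits.
Propagation delay = 26100 / 204000000 = 0.127941 ms.
Transmission budget = 0.282 − 0.127941 = 0.154059 ms.
R ≥ L / t_tx = 5160 bits / 0.000154059 s = 33.5 Mbps.

33.5 Mbps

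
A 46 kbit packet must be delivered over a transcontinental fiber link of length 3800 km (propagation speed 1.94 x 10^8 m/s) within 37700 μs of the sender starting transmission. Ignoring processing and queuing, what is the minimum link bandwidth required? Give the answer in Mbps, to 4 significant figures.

Propagation delay = 3800000 / 194000000 = 19587.6 μs.
Transmission budget = 37700 − 19587.6 = 18112.4 μs.
R ≥ L / t_tx = 46000 bits / 0.0181124 s = 2.540 Mbps.

2.540 Mbps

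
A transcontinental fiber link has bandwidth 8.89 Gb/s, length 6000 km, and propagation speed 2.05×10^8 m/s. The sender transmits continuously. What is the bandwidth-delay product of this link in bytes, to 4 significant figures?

Propagation delay = 6000000 / 2.05e+08 = 0.0292683 s.
BDP = R × t_prop = 8890000000 × 0.0292683 = 260195000 bits.
In bytes: 260195000/8 = 32520000 bytes.

32520000 bytes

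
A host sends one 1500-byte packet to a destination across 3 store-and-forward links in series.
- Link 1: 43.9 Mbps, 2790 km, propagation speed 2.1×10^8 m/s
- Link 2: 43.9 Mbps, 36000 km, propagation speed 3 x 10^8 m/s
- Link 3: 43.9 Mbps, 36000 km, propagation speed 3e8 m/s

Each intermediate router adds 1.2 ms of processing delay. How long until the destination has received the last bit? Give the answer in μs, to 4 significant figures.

256500 μs

L = 1500 × 8 = 12000 bits.
Transmission delay per hop = L/R = 12000/43900000 = 273.349 μs; 3 hops → 820.046 μs.
Propagation delays (d/s per hop): 13285.7, 120000, 120000 μs; sum = 253286 μs.
Processing at 2 router(s): 2 × 1.2 ms = 2400 μs.
End-to-end = 256500 μs.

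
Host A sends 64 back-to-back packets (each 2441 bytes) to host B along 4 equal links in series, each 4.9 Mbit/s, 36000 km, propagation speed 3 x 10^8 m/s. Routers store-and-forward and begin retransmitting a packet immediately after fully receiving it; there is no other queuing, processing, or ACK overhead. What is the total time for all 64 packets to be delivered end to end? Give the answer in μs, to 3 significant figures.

747000 μs

Per-hop transmission t_tx = L/R = 19528/4900000 = 3985.31 μs.
Per-hop propagation t_prop = 36000000/300000000 = 120000 μs.
Pipeline fill: first packet needs 4·t_tx to clear all hops; remaining 63 packets each add one t_tx.
Total = (4+64-1)·t_tx + 4·t_prop = 67·3985.31 + 4·120000 = 747000 μs.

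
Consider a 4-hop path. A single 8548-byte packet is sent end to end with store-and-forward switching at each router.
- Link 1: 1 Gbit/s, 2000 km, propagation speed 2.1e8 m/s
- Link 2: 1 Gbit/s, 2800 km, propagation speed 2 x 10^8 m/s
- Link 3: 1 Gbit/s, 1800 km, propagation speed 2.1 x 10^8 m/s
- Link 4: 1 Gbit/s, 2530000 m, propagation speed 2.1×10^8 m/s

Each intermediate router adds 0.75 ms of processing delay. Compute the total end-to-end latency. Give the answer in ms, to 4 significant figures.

46.67 ms

L = 8548 × 8 = 68384 bits.
Transmission delay per hop = L/R = 68384/1000000000 = 0.068384 ms; 4 hops → 0.273536 ms.
Propagation delays (d/s per hop): 9.52381, 14, 8.57143, 12.0476 ms; sum = 44.1429 ms.
Processing at 3 router(s): 3 × 0.75 ms = 2.25 ms.
End-to-end = 46.67 ms.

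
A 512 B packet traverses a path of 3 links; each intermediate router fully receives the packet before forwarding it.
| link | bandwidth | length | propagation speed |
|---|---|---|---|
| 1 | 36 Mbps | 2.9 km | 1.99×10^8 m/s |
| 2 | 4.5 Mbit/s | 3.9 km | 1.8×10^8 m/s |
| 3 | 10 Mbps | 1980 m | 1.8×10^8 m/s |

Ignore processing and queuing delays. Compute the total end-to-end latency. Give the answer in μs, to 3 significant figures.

1480 μs

L = 512 × 8 = 4096 bits.
Transmission delays (L/R per hop): 113.778, 910.222, 409.6 μs; sum = 1433.6 μs.
Propagation delays (d/s per hop): 14.5729, 21.6667, 11 μs; sum = 47.2395 μs.
End-to-end = 1480 μs.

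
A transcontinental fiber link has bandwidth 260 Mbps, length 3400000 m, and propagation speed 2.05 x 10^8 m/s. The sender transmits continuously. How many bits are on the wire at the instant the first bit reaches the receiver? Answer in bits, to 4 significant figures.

Propagation delay = 3400000 / 2.05e+08 = 0.0165854 s.
BDP = R × t_prop = 260000000 × 0.0165854 = 4312200 bits.

4312000 bits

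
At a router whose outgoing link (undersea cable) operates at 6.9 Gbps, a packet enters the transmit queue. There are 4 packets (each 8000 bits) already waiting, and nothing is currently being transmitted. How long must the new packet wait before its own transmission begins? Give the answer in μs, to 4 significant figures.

Each queued packet: L/R = 8000/6900000000 = 1.15942 μs.
4 queued → 4.63768 μs.
Queuing delay = 4.638 μs.

4.638 μs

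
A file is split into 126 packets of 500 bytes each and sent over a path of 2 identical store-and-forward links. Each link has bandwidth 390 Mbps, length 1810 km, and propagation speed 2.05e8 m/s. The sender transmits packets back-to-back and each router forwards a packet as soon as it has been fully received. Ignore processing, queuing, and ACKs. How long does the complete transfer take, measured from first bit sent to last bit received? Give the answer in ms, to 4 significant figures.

Per-hop transmission t_tx = L/R = 4000/390000000 = 0.0102564 ms.
Per-hop propagation t_prop = 1810000/2.05e+08 = 8.82927 ms.
Pipeline fill: first packet needs 2·t_tx to clear all hops; remaining 125 packets each add one t_tx.
Total = (2+126-1)·t_tx + 2·t_prop = 127·0.0102564 + 2·8.82927 = 18.96 ms.

18.96 ms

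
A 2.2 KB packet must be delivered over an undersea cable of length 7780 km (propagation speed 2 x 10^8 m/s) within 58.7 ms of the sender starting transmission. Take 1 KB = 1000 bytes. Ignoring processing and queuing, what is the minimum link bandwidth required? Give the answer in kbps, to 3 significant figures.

889 kbps

L = 17600 bits.
Propagation delay = 7780000 / 200000000 = 38.9 ms.
Transmission budget = 58.7 − 38.9 = 19.8 ms.
R ≥ L / t_tx = 17600 bits / 0.0198 s = 889 kbps.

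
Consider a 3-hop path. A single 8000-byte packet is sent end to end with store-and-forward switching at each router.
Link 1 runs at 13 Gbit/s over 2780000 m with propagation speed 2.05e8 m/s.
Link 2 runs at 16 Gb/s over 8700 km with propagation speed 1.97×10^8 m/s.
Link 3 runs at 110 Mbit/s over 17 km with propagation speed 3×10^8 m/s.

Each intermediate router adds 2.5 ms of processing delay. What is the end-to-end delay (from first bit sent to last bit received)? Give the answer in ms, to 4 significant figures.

63.37 ms

L = 8000 × 8 = 64000 bits.
Transmission delays (L/R per hop): 0.00492308, 0.004, 0.581818 ms; sum = 0.590741 ms.
Propagation delays (d/s per hop): 13.561, 44.1624, 0.0566667 ms; sum = 57.7801 ms.
Processing at 2 router(s): 2 × 2.5 ms = 5 ms.
End-to-end = 63.37 ms.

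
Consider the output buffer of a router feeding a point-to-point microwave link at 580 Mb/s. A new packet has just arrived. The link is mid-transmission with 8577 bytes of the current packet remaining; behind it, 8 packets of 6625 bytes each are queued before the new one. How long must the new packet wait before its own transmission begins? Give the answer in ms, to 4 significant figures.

0.8493 ms

Each queued packet: L/R = 53000/580000000 = 0.0913793 ms.
8 queued → 0.731034 ms.
Plus remaining 68616 bits of current packet: 0.118303 ms.
Queuing delay = 0.8493 ms.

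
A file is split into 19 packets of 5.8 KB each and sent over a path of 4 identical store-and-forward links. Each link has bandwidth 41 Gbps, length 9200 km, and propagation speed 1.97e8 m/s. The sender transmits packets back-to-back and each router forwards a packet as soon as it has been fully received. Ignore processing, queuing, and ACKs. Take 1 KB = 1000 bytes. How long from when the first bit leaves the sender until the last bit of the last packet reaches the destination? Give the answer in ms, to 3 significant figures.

Per-hop transmission t_tx = L/R = 46400/41000000000 = 0.00113171 ms.
Per-hop propagation t_prop = 9200000/197000000 = 46.7005 ms.
Pipeline fill: first packet needs 4·t_tx to clear all hops; remaining 18 packets each add one t_tx.
Total = (4+19-1)·t_tx + 4·t_prop = 22·0.00113171 + 4·46.7005 = 187 ms.

187 ms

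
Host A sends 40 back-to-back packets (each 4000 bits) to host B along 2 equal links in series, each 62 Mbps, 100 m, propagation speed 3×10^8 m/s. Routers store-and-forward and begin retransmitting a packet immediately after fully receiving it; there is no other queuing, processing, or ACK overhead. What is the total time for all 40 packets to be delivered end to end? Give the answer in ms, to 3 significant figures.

Per-hop transmission t_tx = L/R = 4000/62000000 = 0.0645161 ms.
Per-hop propagation t_prop = 100/300000000 = 0.000333333 ms.
Pipeline fill: first packet needs 2·t_tx to clear all hops; remaining 39 packets each add one t_tx.
Total = (2+40-1)·t_tx + 2·t_prop = 41·0.0645161 + 2·0.000333333 = 2.65 ms.

2.65 ms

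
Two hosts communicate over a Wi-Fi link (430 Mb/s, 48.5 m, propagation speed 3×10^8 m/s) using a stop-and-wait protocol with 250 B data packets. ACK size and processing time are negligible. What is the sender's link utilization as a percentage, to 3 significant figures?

t_tx = L/R = 2000/430000000 = 4.65116e-06 s.
t_prop = 48.5/300000000 = 1.61667e-07 s; RTT = 3.23333e-07 s.
Cycle = t_tx + RTT = 4.9745e-06 s.
Utilization = t_tx / cycle = 4.65116e-06/4.9745e-06 = 93.5 %.

93.5 %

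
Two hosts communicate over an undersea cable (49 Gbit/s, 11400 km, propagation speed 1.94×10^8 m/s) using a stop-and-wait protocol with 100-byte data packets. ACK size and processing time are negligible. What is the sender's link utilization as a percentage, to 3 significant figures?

0.0000139 %

t_tx = L/R = 800/49000000000 = 1.63265e-08 s.
t_prop = 11400000/194000000 = 0.0587629 s; RTT = 0.117526 s.
Cycle = t_tx + RTT = 0.117526 s.
Utilization = t_tx / cycle = 1.63265e-08/0.117526 = 0.0000139 %.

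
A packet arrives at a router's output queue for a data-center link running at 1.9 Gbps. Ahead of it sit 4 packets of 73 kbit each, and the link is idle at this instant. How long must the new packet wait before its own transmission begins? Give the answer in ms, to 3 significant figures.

0.154 ms

Each queued packet: L/R = 73000/1900000000 = 0.0384211 ms.
4 queued → 0.153684 ms.
Queuing delay = 0.154 ms.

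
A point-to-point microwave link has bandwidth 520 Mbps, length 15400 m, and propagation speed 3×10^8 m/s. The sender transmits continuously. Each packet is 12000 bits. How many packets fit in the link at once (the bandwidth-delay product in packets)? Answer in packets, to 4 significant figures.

Propagation delay = 15400 / 300000000 = 5.13333e-05 s.
BDP = R × t_prop = 520000000 × 5.13333e-05 = 26693.3 bits.
In packets of 12000 bits: 2.224 packets.

2.224 packets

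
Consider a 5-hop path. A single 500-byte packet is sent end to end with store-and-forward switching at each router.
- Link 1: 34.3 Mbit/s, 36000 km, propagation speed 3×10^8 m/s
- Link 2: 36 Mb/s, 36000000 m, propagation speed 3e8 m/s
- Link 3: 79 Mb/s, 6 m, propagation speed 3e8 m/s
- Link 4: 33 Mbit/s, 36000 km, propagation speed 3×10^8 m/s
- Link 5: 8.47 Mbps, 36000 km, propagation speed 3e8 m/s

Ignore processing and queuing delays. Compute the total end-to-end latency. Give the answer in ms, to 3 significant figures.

L = 500 × 8 = 4000 bits.
Transmission delays (L/R per hop): 0.116618, 0.111111, 0.0506329, 0.121212, 0.472255 ms; sum = 0.871829 ms.
Propagation delays (d/s per hop): 120, 120, 2e-05, 120, 120 ms; sum = 480 ms.
End-to-end = 481 ms.

481 ms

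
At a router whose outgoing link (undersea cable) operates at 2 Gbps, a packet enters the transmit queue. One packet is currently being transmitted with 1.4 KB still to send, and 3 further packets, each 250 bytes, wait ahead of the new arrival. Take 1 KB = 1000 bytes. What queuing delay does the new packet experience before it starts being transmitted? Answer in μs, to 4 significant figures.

8.600 μs

Each queued packet: L/R = 2000/2000000000 = 1 μs.
3 queued → 3 μs.
Plus remaining 11200 bits of current packet: 5.6 μs.
Queuing delay = 8.600 μs.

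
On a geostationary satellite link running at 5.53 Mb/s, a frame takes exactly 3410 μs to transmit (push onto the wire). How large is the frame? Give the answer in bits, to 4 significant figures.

L = R × t_tx = 5530000 b/s × 0.00341 s = 18857.3 bits.

18860 bits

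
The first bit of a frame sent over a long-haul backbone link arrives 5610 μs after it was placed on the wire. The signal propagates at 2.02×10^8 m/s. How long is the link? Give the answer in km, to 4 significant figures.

d = s × t_prop = 202000000 × 0.00561 = 1133 km.

1133 km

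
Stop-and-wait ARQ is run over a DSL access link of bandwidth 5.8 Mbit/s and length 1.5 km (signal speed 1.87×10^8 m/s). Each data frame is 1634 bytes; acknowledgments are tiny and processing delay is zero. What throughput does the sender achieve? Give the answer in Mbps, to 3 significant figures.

t_tx = L/R = 13072/5800000 = 0.00225379 s.
t_prop = 1500/187000000 = 8.02139e-06 s; RTT = 1.60428e-05 s.
Cycle = t_tx + RTT = 0.00226984 s.
Throughput = L / cycle = 13072 / 0.00226984 = 5.76 Mbps.

5.76 Mbps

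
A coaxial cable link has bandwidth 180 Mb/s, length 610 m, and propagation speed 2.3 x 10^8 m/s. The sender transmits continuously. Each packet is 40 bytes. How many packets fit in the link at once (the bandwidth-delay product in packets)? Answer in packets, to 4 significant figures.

Propagation delay = 610 / 2.3e+08 = 2.65217e-06 s.
BDP = R × t_prop = 180000000 × 2.65217e-06 = 477.391 bits.
In packets of 320 bits: 1.492 packets.

1.492 packets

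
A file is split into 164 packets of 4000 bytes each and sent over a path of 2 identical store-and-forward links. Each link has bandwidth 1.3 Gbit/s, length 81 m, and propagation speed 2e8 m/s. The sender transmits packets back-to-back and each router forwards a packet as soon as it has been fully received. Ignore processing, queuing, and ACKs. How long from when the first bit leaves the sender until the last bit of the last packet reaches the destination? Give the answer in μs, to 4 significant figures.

4062 μs

Per-hop transmission t_tx = L/R = 32000/1300000000 = 24.6154 μs.
Per-hop propagation t_prop = 81/200000000 = 0.405 μs.
Pipeline fill: first packet needs 2·t_tx to clear all hops; remaining 163 packets each add one t_tx.
Total = (2+164-1)·t_tx + 2·t_prop = 165·24.6154 + 2·0.405 = 4062 μs.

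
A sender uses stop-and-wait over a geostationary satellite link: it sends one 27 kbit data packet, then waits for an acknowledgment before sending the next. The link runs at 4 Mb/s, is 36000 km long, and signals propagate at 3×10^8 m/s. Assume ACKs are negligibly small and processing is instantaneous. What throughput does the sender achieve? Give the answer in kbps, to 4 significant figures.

t_tx = L/R = 27000/4000000 = 0.00675 s.
t_prop = 36000000/300000000 = 0.12 s; RTT = 0.24 s.
Cycle = t_tx + RTT = 0.24675 s.
Throughput = L / cycle = 27000 / 0.24675 = 109.4 kbps.

109.4 kbps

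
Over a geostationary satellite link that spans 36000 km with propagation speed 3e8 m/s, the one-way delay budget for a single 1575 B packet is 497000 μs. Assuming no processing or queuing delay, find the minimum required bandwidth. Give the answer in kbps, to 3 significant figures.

L = 12600 bits.
Propagation delay = 36000000 / 300000000 = 120000 μs.
Transmission budget = 497000 − 120000 = 377000 μs.
R ≥ L / t_tx = 12600 bits / 0.377 s = 33.4 kbps.

33.4 kbps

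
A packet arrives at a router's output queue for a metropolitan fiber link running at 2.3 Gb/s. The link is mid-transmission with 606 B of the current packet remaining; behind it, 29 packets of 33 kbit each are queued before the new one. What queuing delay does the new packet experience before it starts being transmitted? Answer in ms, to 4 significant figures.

0.4182 ms

Each queued packet: L/R = 33000/2300000000 = 0.0143478 ms.
29 queued → 0.416087 ms.
Plus remaining 4848 bits of current packet: 0.00210783 ms.
Queuing delay = 0.4182 ms.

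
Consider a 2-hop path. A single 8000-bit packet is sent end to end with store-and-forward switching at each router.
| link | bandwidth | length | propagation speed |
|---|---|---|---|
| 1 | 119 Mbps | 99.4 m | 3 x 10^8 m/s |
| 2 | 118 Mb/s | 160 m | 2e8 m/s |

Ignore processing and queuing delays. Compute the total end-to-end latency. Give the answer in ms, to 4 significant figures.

Transmission delays (L/R per hop): 0.0672269, 0.0677966 ms; sum = 0.135024 ms.
Propagation delays (d/s per hop): 0.000331333, 0.0008 ms; sum = 0.00113133 ms.
End-to-end = 0.1362 ms.

0.1362 ms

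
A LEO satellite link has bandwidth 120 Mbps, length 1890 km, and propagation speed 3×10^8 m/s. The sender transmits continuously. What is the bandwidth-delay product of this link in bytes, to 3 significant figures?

94500 bytes

Propagation delay = 1890000 / 300000000 = 0.0063 s.
BDP = R × t_prop = 120000000 × 0.0063 = 756000 bits.
In bytes: 756000/8 = 94500 bytes.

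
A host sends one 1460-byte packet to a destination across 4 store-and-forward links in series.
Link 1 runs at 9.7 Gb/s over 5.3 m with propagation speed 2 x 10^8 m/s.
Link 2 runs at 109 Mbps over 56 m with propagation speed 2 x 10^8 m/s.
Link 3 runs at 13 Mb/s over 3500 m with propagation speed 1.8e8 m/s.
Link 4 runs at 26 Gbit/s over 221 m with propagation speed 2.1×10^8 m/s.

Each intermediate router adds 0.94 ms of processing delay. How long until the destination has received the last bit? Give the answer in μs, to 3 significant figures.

L = 1460 × 8 = 11680 bits.
Transmission delays (L/R per hop): 1.20412, 107.156, 898.462, 0.449231 μs; sum = 1007.27 μs.
Propagation delays (d/s per hop): 0.0265, 0.28, 19.4444, 1.05238 μs; sum = 20.8033 μs.
Processing at 3 router(s): 3 × 0.94 ms = 2820 μs.
End-to-end = 3850 μs.

3850 μs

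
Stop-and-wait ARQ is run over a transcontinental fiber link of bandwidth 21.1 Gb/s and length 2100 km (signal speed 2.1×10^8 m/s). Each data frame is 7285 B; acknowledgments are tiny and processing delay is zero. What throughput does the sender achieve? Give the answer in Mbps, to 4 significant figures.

2.914 Mbps

t_tx = L/R = 58280/21100000000 = 2.76209e-06 s.
t_prop = 2100000/210000000 = 0.01 s; RTT = 0.02 s.
Cycle = t_tx + RTT = 0.0200028 s.
Throughput = L / cycle = 58280 / 0.0200028 = 2.914 Mbps.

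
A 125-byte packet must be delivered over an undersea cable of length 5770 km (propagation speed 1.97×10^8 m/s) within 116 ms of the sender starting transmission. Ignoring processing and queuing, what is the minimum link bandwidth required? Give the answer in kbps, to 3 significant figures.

L = 1000 bits.
Propagation delay = 5770000 / 197000000 = 29.2893 ms.
Transmission budget = 116 − 29.2893 = 86.7107 ms.
R ≥ L / t_tx = 1000 bits / 0.0867107 s = 11.5 kbps.

11.5 kbps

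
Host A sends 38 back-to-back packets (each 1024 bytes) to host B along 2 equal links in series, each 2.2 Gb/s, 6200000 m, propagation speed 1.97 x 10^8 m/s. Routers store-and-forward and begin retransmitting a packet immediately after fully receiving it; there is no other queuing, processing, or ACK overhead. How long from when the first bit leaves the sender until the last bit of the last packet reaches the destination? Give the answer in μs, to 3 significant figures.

63100 μs

Per-hop transmission t_tx = L/R = 8192/2200000000 = 3.72364 μs.
Per-hop propagation t_prop = 6200000/197000000 = 31472.1 μs.
Pipeline fill: first packet needs 2·t_tx to clear all hops; remaining 37 packets each add one t_tx.
Total = (2+38-1)·t_tx + 2·t_prop = 39·3.72364 + 2·31472.1 = 63100 μs.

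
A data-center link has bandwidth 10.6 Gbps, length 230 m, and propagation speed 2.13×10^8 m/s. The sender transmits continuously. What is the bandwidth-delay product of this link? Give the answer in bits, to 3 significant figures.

11400 bits

Propagation delay = 230 / 213000000 = 1.07981e-06 s.
BDP = R × t_prop = 10600000000 × 1.07981e-06 = 11446 bits.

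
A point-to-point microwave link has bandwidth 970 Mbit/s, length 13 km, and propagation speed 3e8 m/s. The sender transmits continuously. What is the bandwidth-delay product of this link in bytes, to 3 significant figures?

5250 bytes

Propagation delay = 13000 / 300000000 = 4.33333e-05 s.
BDP = R × t_prop = 970000000 × 4.33333e-05 = 42033.3 bits.
In bytes: 42033.3/8 = 5250 bytes.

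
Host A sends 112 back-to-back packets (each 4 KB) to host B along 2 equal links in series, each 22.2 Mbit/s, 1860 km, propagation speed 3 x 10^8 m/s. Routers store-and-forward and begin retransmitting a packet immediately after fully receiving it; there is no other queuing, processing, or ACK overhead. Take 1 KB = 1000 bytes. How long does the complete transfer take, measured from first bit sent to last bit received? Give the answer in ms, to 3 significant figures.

175 ms

Per-hop transmission t_tx = L/R = 32000/22200000 = 1.44144 ms.
Per-hop propagation t_prop = 1860000/300000000 = 6.2 ms.
Pipeline fill: first packet needs 2·t_tx to clear all hops; remaining 111 packets each add one t_tx.
Total = (2+112-1)·t_tx + 2·t_prop = 113·1.44144 + 2·6.2 = 175 ms.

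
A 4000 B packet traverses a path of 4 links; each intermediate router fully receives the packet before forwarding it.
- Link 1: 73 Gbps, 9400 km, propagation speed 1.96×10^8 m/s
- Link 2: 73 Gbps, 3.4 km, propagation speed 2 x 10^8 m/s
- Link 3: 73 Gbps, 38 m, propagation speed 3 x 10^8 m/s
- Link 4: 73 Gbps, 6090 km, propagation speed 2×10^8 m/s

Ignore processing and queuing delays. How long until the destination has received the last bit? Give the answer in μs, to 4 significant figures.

78430 μs

L = 4000 × 8 = 32000 bits.
Transmission delay per hop = L/R = 32000/73000000000 = 0.438356 μs; 4 hops → 1.75342 μs.
Propagation delays (d/s per hop): 47959.2, 17, 0.126667, 30450 μs; sum = 78426.3 μs.
End-to-end = 78430 μs.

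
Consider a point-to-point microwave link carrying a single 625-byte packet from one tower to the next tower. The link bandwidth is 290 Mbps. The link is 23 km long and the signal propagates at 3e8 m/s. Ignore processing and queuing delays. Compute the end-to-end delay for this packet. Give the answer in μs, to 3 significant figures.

L = 625 × 8 = 5000 bits.
Transmission delay = L/R = 5000 / 290000000 = 17.2414 μs.
Propagation delay = d/s = 23000 m / 300000000 m/s = 76.6667 μs.
Total = 93.9 μs.

93.9 μs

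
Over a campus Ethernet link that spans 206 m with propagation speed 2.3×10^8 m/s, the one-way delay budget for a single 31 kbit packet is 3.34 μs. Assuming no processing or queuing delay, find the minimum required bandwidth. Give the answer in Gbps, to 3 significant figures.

Propagation delay = 206 / 2.3e+08 = 0.895652 μs.
Transmission budget = 3.34 − 0.895652 = 2.44435 μs.
R ≥ L / t_tx = 31000 bits / 2.44435e-06 s = 12.7 Gbps.

12.7 Gbps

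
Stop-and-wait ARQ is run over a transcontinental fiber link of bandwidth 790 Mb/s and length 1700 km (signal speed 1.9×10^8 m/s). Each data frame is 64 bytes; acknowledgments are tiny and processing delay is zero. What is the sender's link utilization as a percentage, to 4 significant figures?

t_tx = L/R = 512/790000000 = 6.48101e-07 s.
t_prop = 1700000/190000000 = 0.00894737 s; RTT = 0.0178947 s.
Cycle = t_tx + RTT = 0.0178954 s.
Utilization = t_tx / cycle = 6.48101e-07/0.0178954 = 0.003622 %.

0.003622 %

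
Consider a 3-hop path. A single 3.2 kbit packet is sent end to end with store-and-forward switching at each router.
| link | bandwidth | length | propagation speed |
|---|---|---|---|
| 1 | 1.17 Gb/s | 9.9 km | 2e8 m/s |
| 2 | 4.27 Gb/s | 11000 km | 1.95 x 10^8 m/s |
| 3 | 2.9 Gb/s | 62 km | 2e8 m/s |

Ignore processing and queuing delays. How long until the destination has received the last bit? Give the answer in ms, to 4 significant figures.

56.77 ms

L = 3200 bits.
Transmission delays (L/R per hop): 0.00273504, 0.000749415, 0.00110345 ms; sum = 0.00458791 ms.
Propagation delays (d/s per hop): 0.0495, 56.4103, 0.31 ms; sum = 56.7698 ms.
End-to-end = 56.77 ms.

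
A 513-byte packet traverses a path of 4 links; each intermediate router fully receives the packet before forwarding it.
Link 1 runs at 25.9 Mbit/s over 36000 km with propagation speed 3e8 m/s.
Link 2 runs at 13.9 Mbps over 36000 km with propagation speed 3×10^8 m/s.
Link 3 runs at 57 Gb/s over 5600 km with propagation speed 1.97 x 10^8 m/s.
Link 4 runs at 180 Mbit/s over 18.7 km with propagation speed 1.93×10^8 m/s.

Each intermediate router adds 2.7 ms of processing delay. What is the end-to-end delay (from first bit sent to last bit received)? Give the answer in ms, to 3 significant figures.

L = 513 × 8 = 4104 bits.
Transmission delays (L/R per hop): 0.158456, 0.295252, 7.2e-05, 0.0228 ms; sum = 0.476579 ms.
Propagation delays (d/s per hop): 120, 120, 28.4264, 0.0968912 ms; sum = 268.523 ms.
Processing at 3 router(s): 3 × 2.7 ms = 8.1 ms.
End-to-end = 277 ms.

277 ms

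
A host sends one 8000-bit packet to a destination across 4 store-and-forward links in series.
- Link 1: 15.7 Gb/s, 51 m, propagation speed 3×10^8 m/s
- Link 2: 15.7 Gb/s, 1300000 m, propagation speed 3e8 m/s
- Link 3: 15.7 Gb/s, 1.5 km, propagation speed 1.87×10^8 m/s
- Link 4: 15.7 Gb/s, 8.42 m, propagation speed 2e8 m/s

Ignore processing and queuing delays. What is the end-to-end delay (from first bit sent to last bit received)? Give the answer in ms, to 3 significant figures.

Transmission delay per hop = L/R = 8000/15700000000 = 0.000509554 ms; 4 hops → 0.00203822 ms.
Propagation delays (d/s per hop): 0.00017, 4.33333, 0.00802139, 4.21e-05 ms; sum = 4.34157 ms.
End-to-end = 4.34 ms.

4.34 ms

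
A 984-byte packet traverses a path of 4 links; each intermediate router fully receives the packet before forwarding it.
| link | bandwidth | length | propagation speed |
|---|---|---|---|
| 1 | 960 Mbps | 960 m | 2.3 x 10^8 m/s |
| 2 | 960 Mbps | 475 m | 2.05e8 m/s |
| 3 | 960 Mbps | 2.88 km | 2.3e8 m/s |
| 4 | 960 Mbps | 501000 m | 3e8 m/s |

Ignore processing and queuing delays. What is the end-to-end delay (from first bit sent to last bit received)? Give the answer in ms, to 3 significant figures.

L = 984 × 8 = 7872 bits.
Transmission delay per hop = L/R = 7872/960000000 = 0.0082 ms; 4 hops → 0.0328 ms.
Propagation delays (d/s per hop): 0.00417391, 0.00231707, 0.0125217, 1.67 ms; sum = 1.68901 ms.
End-to-end = 1.72 ms.

1.72 ms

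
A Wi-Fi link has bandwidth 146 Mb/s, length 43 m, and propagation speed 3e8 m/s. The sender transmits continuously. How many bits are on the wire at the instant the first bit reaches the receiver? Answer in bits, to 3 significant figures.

20.9 bits

Propagation delay = 43 / 300000000 = 1.43333e-07 s.
BDP = R × t_prop = 146000000 × 1.43333e-07 = 20.9267 bits.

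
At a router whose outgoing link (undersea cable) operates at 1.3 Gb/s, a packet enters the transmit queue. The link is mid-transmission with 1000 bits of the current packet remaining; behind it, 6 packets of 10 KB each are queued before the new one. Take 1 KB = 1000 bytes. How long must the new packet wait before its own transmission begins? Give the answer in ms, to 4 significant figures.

Each queued packet: L/R = 80000/1300000000 = 0.0615385 ms.
6 queued → 0.369231 ms.
Plus remaining 1000 bits of current packet: 0.000769231 ms.
Queuing delay = 0.3700 ms.

0.3700 ms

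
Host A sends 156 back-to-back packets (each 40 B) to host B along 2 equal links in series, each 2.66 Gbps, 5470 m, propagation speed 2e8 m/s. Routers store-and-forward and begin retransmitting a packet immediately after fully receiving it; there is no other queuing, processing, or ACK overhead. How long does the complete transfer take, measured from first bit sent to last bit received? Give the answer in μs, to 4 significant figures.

Per-hop transmission t_tx = L/R = 320/2660000000 = 0.120301 μs.
Per-hop propagation t_prop = 5470/200000000 = 27.35 μs.
Pipeline fill: first packet needs 2·t_tx to clear all hops; remaining 155 packets each add one t_tx.
Total = (2+156-1)·t_tx + 2·t_prop = 157·0.120301 + 2·27.35 = 73.59 μs.

73.59 μs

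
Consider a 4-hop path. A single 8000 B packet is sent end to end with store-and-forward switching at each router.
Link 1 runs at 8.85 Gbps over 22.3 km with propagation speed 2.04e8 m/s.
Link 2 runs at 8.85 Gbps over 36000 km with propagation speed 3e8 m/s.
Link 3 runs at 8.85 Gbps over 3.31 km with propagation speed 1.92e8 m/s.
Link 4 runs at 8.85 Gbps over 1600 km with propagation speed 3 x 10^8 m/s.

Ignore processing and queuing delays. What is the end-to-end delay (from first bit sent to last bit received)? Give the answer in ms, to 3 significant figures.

L = 8000 × 8 = 64000 bits.
Transmission delay per hop = L/R = 64000/8850000000 = 0.00723164 ms; 4 hops → 0.0289266 ms.
Propagation delays (d/s per hop): 0.109314, 120, 0.0172396, 5.33333 ms; sum = 125.46 ms.
End-to-end = 125 ms.

125 ms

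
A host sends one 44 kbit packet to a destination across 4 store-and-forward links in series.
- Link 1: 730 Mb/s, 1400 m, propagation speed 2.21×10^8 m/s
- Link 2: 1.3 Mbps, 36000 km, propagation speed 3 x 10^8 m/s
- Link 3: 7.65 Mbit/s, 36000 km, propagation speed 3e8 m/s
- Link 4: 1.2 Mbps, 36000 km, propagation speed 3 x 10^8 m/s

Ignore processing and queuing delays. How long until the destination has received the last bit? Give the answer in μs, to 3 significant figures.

L = 44000 bits.
Transmission delays (L/R per hop): 60.274, 33846.2, 5751.63, 36666.7 μs; sum = 76324.7 μs.
Propagation delays (d/s per hop): 6.33484, 120000, 120000, 120000 μs; sum = 360006 μs.
End-to-end = 436000 μs.

436000 μs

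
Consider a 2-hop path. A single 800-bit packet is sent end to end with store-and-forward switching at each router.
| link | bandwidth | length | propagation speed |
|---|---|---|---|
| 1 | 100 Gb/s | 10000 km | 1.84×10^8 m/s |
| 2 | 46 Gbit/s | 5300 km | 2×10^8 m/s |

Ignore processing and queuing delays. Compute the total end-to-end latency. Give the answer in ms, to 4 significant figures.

Transmission delays (L/R per hop): 8e-06, 1.73913e-05 ms; sum = 2.53913e-05 ms.
Propagation delays (d/s per hop): 54.3478, 26.5 ms; sum = 80.8478 ms.
End-to-end = 80.85 ms.

80.85 ms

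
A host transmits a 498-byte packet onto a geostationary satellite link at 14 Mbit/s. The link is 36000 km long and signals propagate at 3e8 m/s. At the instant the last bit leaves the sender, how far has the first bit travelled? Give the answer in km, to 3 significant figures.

85.4 km

t_tx = L/R = 3984/14000000 = 0.000284571 s.
Distance = s × t_tx = 300000000 × 0.000284571 = 85.4 km.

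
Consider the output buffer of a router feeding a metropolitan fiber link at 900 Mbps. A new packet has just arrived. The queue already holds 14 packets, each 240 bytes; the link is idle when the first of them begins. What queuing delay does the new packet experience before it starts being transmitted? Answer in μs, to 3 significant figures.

29.9 μs

Each queued packet: L/R = 1920/900000000 = 2.13333 μs.
14 queued → 29.8667 μs.
Queuing delay = 29.9 μs.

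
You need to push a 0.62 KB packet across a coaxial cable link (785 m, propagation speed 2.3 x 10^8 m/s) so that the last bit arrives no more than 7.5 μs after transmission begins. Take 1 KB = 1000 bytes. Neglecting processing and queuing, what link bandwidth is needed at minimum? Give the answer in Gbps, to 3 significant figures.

L = 4960 bits.
Propagation delay = 785 / 2.3e+08 = 3.41304 μs.
Transmission budget = 7.5 − 3.41304 = 4.08696 μs.
R ≥ L / t_tx = 4960 bits / 4.08696e-06 s = 1.21 Gbps.

1.21 Gbps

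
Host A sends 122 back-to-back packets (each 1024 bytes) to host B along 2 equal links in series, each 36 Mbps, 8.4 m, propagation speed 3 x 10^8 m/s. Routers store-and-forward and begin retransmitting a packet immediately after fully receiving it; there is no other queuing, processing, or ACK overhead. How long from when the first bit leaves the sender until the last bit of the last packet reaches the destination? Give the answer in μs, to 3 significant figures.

Per-hop transmission t_tx = L/R = 8192/36000000 = 227.556 μs.
Per-hop propagation t_prop = 8.4/300000000 = 0.028 μs.
Pipeline fill: first packet needs 2·t_tx to clear all hops; remaining 121 packets each add one t_tx.
Total = (2+122-1)·t_tx + 2·t_prop = 123·227.556 + 2·0.028 = 28000 μs.

28000 μs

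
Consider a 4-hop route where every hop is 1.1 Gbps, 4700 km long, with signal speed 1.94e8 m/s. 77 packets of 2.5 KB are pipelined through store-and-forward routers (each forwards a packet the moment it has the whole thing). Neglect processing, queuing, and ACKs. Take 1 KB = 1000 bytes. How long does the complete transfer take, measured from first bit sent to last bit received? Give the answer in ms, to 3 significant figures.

98.4 ms

Per-hop transmission t_tx = L/R = 20000/1100000000 = 0.0181818 ms.
Per-hop propagation t_prop = 4700000/194000000 = 24.2268 ms.
Pipeline fill: first packet needs 4·t_tx to clear all hops; remaining 76 packets each add one t_tx.
Total = (4+77-1)·t_tx + 4·t_prop = 80·0.0181818 + 4·24.2268 = 98.4 ms.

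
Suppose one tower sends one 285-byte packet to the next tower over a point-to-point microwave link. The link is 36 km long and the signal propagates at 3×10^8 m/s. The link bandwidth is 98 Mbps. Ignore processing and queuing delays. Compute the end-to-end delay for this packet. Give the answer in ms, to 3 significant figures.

L = 285 × 8 = 2280 bits.
Transmission delay = L/R = 2280 / 98000000 = 0.0232653 ms.
Propagation delay = d/s = 36000 m / 300000000 m/s = 0.12 ms.
Total = 0.143 ms.

0.143 ms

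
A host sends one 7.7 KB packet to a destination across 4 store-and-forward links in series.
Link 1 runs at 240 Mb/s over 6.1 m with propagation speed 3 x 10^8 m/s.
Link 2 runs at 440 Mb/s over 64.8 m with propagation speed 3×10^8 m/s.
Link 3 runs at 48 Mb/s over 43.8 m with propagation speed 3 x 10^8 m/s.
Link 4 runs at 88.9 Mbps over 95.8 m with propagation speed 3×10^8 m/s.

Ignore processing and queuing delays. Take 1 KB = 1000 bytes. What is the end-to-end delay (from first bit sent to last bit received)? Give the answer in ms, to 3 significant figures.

2.37 ms

L = 61600 bits.
Transmission delays (L/R per hop): 0.256667, 0.14, 1.28333, 0.692913 ms; sum = 2.37291 ms.
Propagation delays (d/s per hop): 2.03333e-05, 0.000216, 0.000146, 0.000319333 ms; sum = 0.000701667 ms.
End-to-end = 2.37 ms.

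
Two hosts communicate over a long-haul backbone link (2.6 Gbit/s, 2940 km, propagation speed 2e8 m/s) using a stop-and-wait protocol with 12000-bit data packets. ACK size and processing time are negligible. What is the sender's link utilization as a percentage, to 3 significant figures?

0.0157 %

t_tx = L/R = 12000/2600000000 = 4.61538e-06 s.
t_prop = 2940000/200000000 = 0.0147 s; RTT = 0.0294 s.
Cycle = t_tx + RTT = 0.0294046 s.
Utilization = t_tx / cycle = 4.61538e-06/0.0294046 = 0.0157 %.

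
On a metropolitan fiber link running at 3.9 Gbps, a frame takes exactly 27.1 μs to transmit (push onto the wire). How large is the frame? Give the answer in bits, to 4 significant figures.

105700 bits

L = R × t_tx = 3900000000 b/s × 2.71e-05 s = 105690 bits.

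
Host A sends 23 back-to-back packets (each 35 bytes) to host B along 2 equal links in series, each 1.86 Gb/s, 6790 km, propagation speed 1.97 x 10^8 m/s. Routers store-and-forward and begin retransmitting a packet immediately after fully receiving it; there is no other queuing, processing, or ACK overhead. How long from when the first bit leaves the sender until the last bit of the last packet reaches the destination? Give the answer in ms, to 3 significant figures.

68.9 ms

Per-hop transmission t_tx = L/R = 280/1860000000 = 0.000150538 ms.
Per-hop propagation t_prop = 6790000/197000000 = 34.467 ms.
Pipeline fill: first packet needs 2·t_tx to clear all hops; remaining 22 packets each add one t_tx.
Total = (2+23-1)·t_tx + 2·t_prop = 24·0.000150538 + 2·34.467 = 68.9 ms.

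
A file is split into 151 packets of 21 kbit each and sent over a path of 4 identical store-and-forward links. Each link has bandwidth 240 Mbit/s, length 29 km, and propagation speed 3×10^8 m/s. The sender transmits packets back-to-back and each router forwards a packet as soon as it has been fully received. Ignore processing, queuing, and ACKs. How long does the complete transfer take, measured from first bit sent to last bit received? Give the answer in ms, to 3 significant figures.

13.9 ms

Per-hop transmission t_tx = L/R = 21000/240000000 = 0.0875 ms.
Per-hop propagation t_prop = 29000/300000000 = 0.0966667 ms.
Pipeline fill: first packet needs 4·t_tx to clear all hops; remaining 150 packets each add one t_tx.
Total = (4+151-1)·t_tx + 4·t_prop = 154·0.0875 + 4·0.0966667 = 13.9 ms.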